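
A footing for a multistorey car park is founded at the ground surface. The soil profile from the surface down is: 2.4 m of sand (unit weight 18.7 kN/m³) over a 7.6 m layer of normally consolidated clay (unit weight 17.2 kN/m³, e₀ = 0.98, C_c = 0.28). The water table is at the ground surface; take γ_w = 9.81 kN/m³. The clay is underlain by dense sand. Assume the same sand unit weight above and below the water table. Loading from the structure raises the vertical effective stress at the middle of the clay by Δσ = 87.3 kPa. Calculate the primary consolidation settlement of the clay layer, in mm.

S_c ≈ 475 mm

Mid-depth of clay below the ground surface: z = 2.4 + 7.6/2 = 6.2 m.
Total vertical stress at mid-clay: σ_v = 18.7×2.4 + 17.2×3.8 = 110.24 kPa.
Pore pressure: u = 9.81×(6.2 − 0) = 60.822 kPa.
Initial effective stress: σ'_0 = σ_v − u = 110.24 − 60.822 = 49.418 kPa.
Final effective stress: σ'_f = σ'_0 + Δσ = 49.418 + 87.3 = 136.72 kPa.
Normally consolidated clay, so the full stress increment lies on the virgin compression line:
S_c = C_c·H/(1+e₀)·log₁₀(σ'_f/σ'_0) = 0.28×7.6/(1+0.98)×log₁₀(136.72/49.418)
    = 1.0747 × 0.44195 = 0.475 m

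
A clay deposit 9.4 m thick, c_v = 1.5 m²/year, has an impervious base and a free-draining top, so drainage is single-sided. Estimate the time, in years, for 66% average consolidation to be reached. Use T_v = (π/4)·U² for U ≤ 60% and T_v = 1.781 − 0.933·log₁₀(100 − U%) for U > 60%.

t ≈ 20.7 years

Drainage path length: H_d = H = 9.4 m (single drainage).
U > 60%: T_v = 1.781 − 0.933·log₁₀(100 − 66) = 0.35213.
t = T_v·H_d²/c_v = 0.35213×9.4²/1.5 = 20.74 years.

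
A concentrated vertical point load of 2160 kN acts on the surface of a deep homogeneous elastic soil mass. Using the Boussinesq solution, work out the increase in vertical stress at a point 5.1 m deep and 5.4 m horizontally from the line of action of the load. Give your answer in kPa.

Δσ_z ≈ 6.05 kPa

Boussinesq vertical stress below a point load on an elastic half-space:
Δσ_z = 3P/(2πz²) · [1 + (r/z)²]^(−5/2)
r/z = 5.4/5.1 = 1.0588; [1+(r/z)²]^(−5/2) = 0.15261.
Δσ_z = 3×2160/(2π×5.1²) × 0.15261 = 39.651 × 0.15261 = 6.051 kPa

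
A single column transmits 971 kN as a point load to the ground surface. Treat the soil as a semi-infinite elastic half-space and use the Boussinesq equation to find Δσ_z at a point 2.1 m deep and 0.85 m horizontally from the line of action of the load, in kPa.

Δσ_z ≈ 71.9 kPa

Boussinesq vertical stress below a point load on an elastic half-space:
Δσ_z = 3P/(2πz²) · [1 + (r/z)²]^(−5/2)
r/z = 0.85/2.1 = 0.40476; [1+(r/z)²]^(−5/2) = 0.68434.
Δσ_z = 3×971/(2π×2.1²) × 0.68434 = 105.13 × 0.68434 = 71.94 kPa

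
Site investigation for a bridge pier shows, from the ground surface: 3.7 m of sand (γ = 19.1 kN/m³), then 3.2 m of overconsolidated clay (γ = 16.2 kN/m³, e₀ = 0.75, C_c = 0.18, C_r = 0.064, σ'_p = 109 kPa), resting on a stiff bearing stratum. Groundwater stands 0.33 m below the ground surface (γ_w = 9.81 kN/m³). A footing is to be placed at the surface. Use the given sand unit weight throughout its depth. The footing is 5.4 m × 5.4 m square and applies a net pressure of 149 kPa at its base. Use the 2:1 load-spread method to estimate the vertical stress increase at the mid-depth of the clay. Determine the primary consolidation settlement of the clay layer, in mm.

Mid-depth of clay below the ground surface: z = 3.7 + 3.2/2 = 5.3 m.
Total vertical stress at mid-clay: σ_v = 19.1×3.7 + 16.2×1.6 = 96.59 kPa.
Pore pressure: u = 9.81×(5.3 − 0.33) = 48.756 kPa.
Initial effective stress: σ'_0 = σ_v − u = 96.59 − 48.756 = 47.834 kPa.
Stress increase at mid-clay by the 2:1 spreading method:
Δσ = qBL/((B+z)(L+z)) = 149×5.4×5.4/((5.4+5.3)(5.4+5.3)) = 37.95 kPa
Final effective stress: σ'_f = 47.834 + 37.95 = 85.784 kPa.
σ'_f = 85.784 ≤ σ'_p = 109 kPa, so the clay remains overconsolidated and only the recompression index applies:
S_c = C_r·H/(1+e₀)·log₁₀(σ'_f/σ'_0) = 0.064×3.2/1.75×log₁₀(85.784/47.834)
    = 0.11703 × 0.25367 = 0.02969 m

S_c ≈ 29.7 mm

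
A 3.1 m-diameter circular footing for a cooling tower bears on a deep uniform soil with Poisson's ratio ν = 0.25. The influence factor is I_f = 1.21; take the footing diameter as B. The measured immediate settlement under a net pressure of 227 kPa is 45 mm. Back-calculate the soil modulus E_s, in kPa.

E_s ≈ 17700 kPa

S_e = q·B·(1−ν²)/E_s · I_f  ⇒  E_s = q·B·(1−ν²)·I_f / S_e.
E_s = 227 × 3.1 × 0.9375 × 1.21 / 0.045 = 17740 kPa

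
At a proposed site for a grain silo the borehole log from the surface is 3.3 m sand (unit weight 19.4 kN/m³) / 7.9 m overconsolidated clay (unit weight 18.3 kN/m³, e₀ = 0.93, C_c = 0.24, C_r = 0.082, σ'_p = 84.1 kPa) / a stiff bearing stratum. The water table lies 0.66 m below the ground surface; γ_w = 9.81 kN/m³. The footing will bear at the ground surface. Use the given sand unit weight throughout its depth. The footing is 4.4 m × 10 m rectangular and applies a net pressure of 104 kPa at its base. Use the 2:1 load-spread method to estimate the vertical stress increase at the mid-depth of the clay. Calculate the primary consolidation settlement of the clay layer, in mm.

S_c ≈ 72.8 mm

Mid-depth of clay below the ground surface: z = 3.3 + 7.9/2 = 7.25 m.
Total vertical stress at mid-clay: σ_v = 19.4×3.3 + 18.3×3.95 = 136.31 kPa.
Pore pressure: u = 9.81×(7.25 − 0.66) = 64.648 kPa.
Initial effective stress: σ'_0 = σ_v − u = 136.31 − 64.648 = 71.662 kPa.
Stress increase at mid-clay by the 2:1 spreading method:
Δσ = qBL/((B+z)(L+z)) = 104×4.4×10/((4.4+7.25)(10+7.25)) = 22.77 kPa
Final effective stress: σ'_f = 71.662 + 22.77 = 94.432 kPa.
σ'_f = 94.432 > σ'_p = 84.1 kPa, so the stress path crosses the preconsolidation pressure — recompression up to σ'_p, then virgin compression beyond:
S_c = H/(1+e₀)·[C_r·log₁₀(σ'_p/σ'_0) + C_c·log₁₀(σ'_f/σ'_p)]
    = 7.9/1.93 × [0.082×log₁₀(84.1/71.662) + 0.24×log₁₀(94.432/84.1)]
    = 4.0933 × [0.0056996 + 0.012078] = 0.07277 m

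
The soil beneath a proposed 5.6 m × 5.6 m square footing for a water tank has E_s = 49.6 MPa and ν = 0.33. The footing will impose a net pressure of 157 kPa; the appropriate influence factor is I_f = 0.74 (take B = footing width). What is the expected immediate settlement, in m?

S_e ≈ 0.0117 m

Immediate (elastic) settlement: S_e = q·B·(1−ν²)/E_s · I_f.
E_s = 49.6 MPa = 49600 kPa.
S_e = 157 × 5.6 × (1 − 0.33²) / 49600 × 0.74
    = 157 × 5.6 × 0.8911 / 49600 × 0.74
    = 0.01169 m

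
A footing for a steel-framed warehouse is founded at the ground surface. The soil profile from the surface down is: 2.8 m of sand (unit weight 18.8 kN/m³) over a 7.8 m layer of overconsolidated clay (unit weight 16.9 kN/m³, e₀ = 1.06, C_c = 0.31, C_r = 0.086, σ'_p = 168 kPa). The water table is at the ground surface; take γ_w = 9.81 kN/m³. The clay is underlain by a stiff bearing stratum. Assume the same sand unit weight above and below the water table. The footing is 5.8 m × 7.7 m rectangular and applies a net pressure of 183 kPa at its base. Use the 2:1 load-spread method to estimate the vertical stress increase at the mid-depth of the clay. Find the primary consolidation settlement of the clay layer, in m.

S_c ≈ 0.0877 m

Mid-depth of clay below the ground surface: z = 2.8 + 7.8/2 = 6.7 m.
Total vertical stress at mid-clay: σ_v = 18.8×2.8 + 16.9×3.9 = 118.55 kPa.
Pore pressure: u = 9.81×(6.7 − 0) = 65.727 kPa.
Initial effective stress: σ'_0 = σ_v − u = 118.55 − 65.727 = 52.823 kPa.
Stress increase at mid-clay by the 2:1 spreading method:
Δσ = qBL/((B+z)(L+z)) = 183×5.8×7.7/((5.8+6.7)(7.7+6.7)) = 45.404 kPa
Final effective stress: σ'_f = 52.823 + 45.404 = 98.227 kPa.
σ'_f = 98.227 ≤ σ'_p = 168 kPa, so the clay remains overconsolidated and only the recompression index applies:
S_c = C_r·H/(1+e₀)·log₁₀(σ'_f/σ'_0) = 0.086×7.8/2.06×log₁₀(98.227/52.823)
    = 0.32563 × 0.26941 = 0.08773 m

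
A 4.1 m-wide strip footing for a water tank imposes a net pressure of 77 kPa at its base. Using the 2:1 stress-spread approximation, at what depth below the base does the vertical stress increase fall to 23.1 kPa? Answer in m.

2:1 spreading — at depth z the loaded area has grown by z in each plan dimension:
qB/(B+z) = Δσ_z ⇒ z = qB/Δσ_z − B = 77×4.1/23.1 − 4.1 = 9.567 m

z ≈ 9.57 m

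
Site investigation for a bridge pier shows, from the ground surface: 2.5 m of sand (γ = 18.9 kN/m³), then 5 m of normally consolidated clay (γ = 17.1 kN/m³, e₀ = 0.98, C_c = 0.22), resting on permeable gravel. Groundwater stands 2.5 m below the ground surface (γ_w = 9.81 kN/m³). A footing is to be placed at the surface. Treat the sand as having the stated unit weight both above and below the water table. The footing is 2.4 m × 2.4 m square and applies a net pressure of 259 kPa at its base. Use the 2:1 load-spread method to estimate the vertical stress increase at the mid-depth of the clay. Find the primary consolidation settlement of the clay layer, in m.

Mid-depth of clay below the ground surface: z = 2.5 + 5/2 = 5 m.
Total vertical stress at mid-clay: σ_v = 18.9×2.5 + 17.1×2.5 = 90 kPa.
Pore pressure: u = 9.81×(5 − 2.5) = 24.525 kPa.
Initial effective stress: σ'_0 = σ_v − u = 90 − 24.525 = 65.475 kPa.
Stress increase at mid-clay by the 2:1 spreading method:
Δσ = qBL/((B+z)(L+z)) = 259×2.4×2.4/((2.4+5)(2.4+5)) = 27.243 kPa
Final effective stress: σ'_f = σ'_0 + Δσ = 65.475 + 27.243 = 92.718 kPa.
Normally consolidated clay, so the full stress increment lies on the virgin compression line:
S_c = C_c·H/(1+e₀)·log₁₀(σ'_f/σ'_0) = 0.22×5/(1+0.98)×log₁₀(92.718/65.475)
    = 0.55556 × 0.15109 = 0.08394 m

S_c ≈ 0.0839 m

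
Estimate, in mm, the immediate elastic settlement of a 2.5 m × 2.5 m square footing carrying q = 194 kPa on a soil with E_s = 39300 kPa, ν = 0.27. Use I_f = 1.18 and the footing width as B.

S_e ≈ 13.5 mm

Immediate (elastic) settlement: S_e = q·B·(1−ν²)/E_s · I_f.
S_e = 194 × 2.5 × (1 − 0.27²) / 39300 × 1.18
    = 194 × 2.5 × 0.9271 / 39300 × 1.18
    = 0.0135 m = 13.5 mm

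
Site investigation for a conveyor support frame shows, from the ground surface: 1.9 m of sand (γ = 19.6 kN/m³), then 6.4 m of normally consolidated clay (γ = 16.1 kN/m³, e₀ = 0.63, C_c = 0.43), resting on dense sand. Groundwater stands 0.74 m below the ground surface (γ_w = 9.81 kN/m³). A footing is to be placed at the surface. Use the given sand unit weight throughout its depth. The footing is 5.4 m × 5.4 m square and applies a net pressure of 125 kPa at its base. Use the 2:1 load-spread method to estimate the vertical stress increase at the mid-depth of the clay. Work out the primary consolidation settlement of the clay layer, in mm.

S_c ≈ 397 mm

Mid-depth of clay below the ground surface: z = 1.9 + 6.4/2 = 5.1 m.
Total vertical stress at mid-clay: σ_v = 19.6×1.9 + 16.1×3.2 = 88.76 kPa.
Pore pressure: u = 9.81×(5.1 − 0.74) = 42.772 kPa.
Initial effective stress: σ'_0 = σ_v − u = 88.76 − 42.772 = 45.988 kPa.
Stress increase at mid-clay by the 2:1 spreading method:
Δσ = qBL/((B+z)(L+z)) = 125×5.4×5.4/((5.4+5.1)(5.4+5.1)) = 33.061 kPa
Final effective stress: σ'_f = σ'_0 + Δσ = 45.988 + 33.061 = 79.049 kPa.
Normally consolidated clay, so the full stress increment lies on the virgin compression line:
S_c = C_c·H/(1+e₀)·log₁₀(σ'_f/σ'_0) = 0.43×6.4/(1+0.63)×log₁₀(79.049/45.988)
    = 1.6883 × 0.23525 = 0.3972 m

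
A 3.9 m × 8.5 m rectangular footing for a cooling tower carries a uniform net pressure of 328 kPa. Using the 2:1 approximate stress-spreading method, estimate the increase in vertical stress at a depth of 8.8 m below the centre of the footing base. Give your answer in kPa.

Δσ_z ≈ 49.5 kPa

By the 2:1 method the load spreads at 1 horizontal : 2 vertical, so at depth z the loaded area has grown by z in each plan dimension:
Δσ = qBL/((B+z)(L+z)) = 328×3.9×8.5/((3.9+8.8)(8.5+8.8)) = 49.489 kPa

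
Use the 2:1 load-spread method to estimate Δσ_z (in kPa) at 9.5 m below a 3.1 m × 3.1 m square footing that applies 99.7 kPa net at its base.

Δσ_z ≈ 6.04 kPa

By the 2:1 method the load spreads at 1 horizontal : 2 vertical, so at depth z the loaded area has grown by z in each plan dimension:
Δσ = qBL/((B+z)(L+z)) = 99.7×3.1×3.1/((3.1+9.5)(3.1+9.5)) = 6.035 kPa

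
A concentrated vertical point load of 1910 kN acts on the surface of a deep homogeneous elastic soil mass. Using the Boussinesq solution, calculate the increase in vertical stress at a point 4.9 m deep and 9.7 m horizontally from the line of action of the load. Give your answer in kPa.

Boussinesq vertical stress below a point load on an elastic half-space:
Δσ_z = 3P/(2πz²) · [1 + (r/z)²]^(−5/2)
r/z = 9.7/4.9 = 1.9796; [1+(r/z)²]^(−5/2) = 0.018636.
Δσ_z = 3×1910/(2π×4.9²) × 0.018636 = 37.982 × 0.018636 = 0.7078 kPa

Δσ_z ≈ 0.708 kPa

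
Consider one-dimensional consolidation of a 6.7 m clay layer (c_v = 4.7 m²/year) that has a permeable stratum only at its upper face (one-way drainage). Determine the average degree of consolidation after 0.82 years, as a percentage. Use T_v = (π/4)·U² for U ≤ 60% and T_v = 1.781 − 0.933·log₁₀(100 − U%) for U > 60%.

U ≈ 33.1 %

Drainage path length: H_d = H = 6.7 m (single drainage).
T_v = c_v·t/H_d² = 4.7×0.82/6.7² = 0.085854.
T_v = 0.085854 corresponds to the U ≤ 60% branch:
U = √(4T_v/π) = 0.3306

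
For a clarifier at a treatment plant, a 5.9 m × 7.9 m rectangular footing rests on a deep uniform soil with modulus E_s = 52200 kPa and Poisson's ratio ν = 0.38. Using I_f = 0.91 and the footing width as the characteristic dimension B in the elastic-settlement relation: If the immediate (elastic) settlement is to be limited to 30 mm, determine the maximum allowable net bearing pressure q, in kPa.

q ≈ 341 kPa

S_e = q·B·(1−ν²)/E_s · I_f  ⇒  q = S_e·E_s / (B·(1−ν²)·I_f).
q = 0.03 × 52200 / (5.9 × 0.8556 × 0.91) = 340.9 kPa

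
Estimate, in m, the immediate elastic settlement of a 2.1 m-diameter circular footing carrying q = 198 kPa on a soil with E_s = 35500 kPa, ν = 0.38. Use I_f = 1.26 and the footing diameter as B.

Immediate (elastic) settlement: S_e = q·B·(1−ν²)/E_s · I_f.
S_e = 198 × 2.1 × (1 − 0.38²) / 35500 × 1.26
    = 198 × 2.1 × 0.8556 / 35500 × 1.26
    = 0.01263 m

S_e ≈ 0.0126 m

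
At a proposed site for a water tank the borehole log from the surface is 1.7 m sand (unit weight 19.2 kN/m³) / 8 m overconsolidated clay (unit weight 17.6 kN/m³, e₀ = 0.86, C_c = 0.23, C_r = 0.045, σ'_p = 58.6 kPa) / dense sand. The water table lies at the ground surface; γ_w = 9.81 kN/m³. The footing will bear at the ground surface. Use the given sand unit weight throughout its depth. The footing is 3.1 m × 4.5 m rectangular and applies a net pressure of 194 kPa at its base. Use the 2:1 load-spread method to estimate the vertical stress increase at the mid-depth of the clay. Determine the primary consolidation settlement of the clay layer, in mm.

S_c ≈ 137 mm

Mid-depth of clay below the ground surface: z = 1.7 + 8/2 = 5.7 m.
Total vertical stress at mid-clay: σ_v = 19.2×1.7 + 17.6×4 = 103.04 kPa.
Pore pressure: u = 9.81×(5.7 − 0) = 55.917 kPa.
Initial effective stress: σ'_0 = σ_v − u = 103.04 − 55.917 = 47.123 kPa.
Stress increase at mid-clay by the 2:1 spreading method:
Δσ = qBL/((B+z)(L+z)) = 194×3.1×4.5/((3.1+5.7)(4.5+5.7)) = 30.15 kPa
Final effective stress: σ'_f = 47.123 + 30.15 = 77.273 kPa.
σ'_f = 77.273 > σ'_p = 58.6 kPa, so the stress path crosses the preconsolidation pressure — recompression up to σ'_p, then virgin compression beyond:
S_c = H/(1+e₀)·[C_r·log₁₀(σ'_p/σ'_0) + C_c·log₁₀(σ'_f/σ'_p)]
    = 8/1.86 × [0.045×log₁₀(58.6/47.123) + 0.23×log₁₀(77.273/58.6)]
    = 4.3011 × [0.0042599 + 0.02763] = 0.1372 m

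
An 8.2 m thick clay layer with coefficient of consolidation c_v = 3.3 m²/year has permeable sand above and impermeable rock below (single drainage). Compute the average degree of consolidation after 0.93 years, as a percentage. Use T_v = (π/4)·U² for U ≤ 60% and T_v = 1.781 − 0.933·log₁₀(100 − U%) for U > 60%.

U ≈ 24.1 %

Drainage path length: H_d = H = 8.2 m (single drainage).
T_v = c_v·t/H_d² = 3.3×0.93/8.2² = 0.045642.
T_v = 0.045642 corresponds to the U ≤ 60% branch:
U = √(4T_v/π) = 0.2411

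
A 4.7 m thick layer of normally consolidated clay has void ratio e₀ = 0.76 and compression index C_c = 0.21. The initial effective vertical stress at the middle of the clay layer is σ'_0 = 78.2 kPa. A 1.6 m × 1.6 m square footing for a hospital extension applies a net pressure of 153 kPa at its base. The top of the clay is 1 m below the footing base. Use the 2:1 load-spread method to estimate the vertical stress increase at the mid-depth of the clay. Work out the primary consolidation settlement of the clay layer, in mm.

S_c ≈ 45.3 mm

Mid-depth of clay below the footing base: z = 1 + 4.7/2 = 3.35 m.
Stress increase at mid-clay by the 2:1 spreading method:
Δσ = qBL/((B+z)(L+z)) = 153×1.6×1.6/((1.6+3.35)(1.6+3.35)) = 15.985 kPa
Final effective stress: σ'_f = σ'_0 + Δσ = 78.2 + 15.985 = 94.185 kPa.
Normally consolidated clay, so the full stress increment lies on the virgin compression line:
S_c = C_c·H/(1+e₀)·log₁₀(σ'_f/σ'_0) = 0.21×4.7/(1+0.76)×log₁₀(94.185/78.2)
    = 0.5608 × 0.080775 = 0.0453 m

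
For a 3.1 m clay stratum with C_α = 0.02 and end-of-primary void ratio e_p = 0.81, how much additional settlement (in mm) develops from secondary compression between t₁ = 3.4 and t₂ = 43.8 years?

Secondary compression: S_s = C_α·H/(1+e_p)·log₁₀(t₂/t₁)
S_s = 0.02×3.1/(1+0.81)×log₁₀(43.8/3.4)
    = 0.03425 × 1.11 = 0.03802 m

S_s ≈ 38 mm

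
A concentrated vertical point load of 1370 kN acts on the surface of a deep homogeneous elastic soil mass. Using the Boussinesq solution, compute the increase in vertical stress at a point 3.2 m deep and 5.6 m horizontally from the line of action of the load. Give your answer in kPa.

Boussinesq vertical stress below a point load on an elastic half-space:
Δσ_z = 3P/(2πz²) · [1 + (r/z)²]^(−5/2)
r/z = 5.6/3.2 = 1.75; [1+(r/z)²]^(−5/2) = 0.030062.
Δσ_z = 3×1370/(2π×3.2²) × 0.030062 = 63.88 × 0.030062 = 1.92 kPa

Δσ_z ≈ 1.92 kPa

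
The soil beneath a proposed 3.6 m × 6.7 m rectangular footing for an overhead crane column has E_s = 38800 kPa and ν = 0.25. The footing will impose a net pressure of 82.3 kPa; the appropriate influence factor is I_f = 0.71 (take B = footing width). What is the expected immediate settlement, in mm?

S_e ≈ 5.08 mm

Immediate (elastic) settlement: S_e = q·B·(1−ν²)/E_s · I_f.
S_e = 82.3 × 3.6 × (1 − 0.25²) / 38800 × 0.71
    = 82.3 × 3.6 × 0.9375 / 38800 × 0.71
    = 0.005083 m = 5.083 mm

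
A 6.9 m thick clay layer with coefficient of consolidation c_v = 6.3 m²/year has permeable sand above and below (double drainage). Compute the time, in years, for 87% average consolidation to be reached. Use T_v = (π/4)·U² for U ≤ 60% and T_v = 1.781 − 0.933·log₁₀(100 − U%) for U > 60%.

Drainage path length: H_d = H/2 = 3.45 m (double drainage).
U > 60%: T_v = 1.781 − 0.933·log₁₀(100 − 87) = 0.74169.
t = T_v·H_d²/c_v = 0.74169×3.45²/6.3 = 1.401 years.

t ≈ 1.4 years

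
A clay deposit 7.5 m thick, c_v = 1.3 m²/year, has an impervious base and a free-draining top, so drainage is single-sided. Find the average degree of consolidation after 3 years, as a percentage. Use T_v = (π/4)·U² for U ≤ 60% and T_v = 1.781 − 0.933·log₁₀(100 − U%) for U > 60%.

Drainage path length: H_d = H = 7.5 m (single drainage).
T_v = c_v·t/H_d² = 1.3×3/7.5² = 0.069333.
T_v = 0.069333 corresponds to the U ≤ 60% branch:
U = √(4T_v/π) = 0.2971

U ≈ 29.7 %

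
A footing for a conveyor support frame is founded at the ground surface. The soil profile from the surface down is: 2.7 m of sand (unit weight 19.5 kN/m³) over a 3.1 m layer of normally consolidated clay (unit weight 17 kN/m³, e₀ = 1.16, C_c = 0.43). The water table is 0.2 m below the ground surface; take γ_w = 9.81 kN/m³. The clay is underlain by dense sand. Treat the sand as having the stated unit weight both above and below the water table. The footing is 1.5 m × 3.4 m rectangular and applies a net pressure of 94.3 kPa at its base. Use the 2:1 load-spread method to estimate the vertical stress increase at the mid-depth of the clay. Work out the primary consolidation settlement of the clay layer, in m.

S_c ≈ 0.0658 m

Mid-depth of clay below the ground surface: z = 2.7 + 3.1/2 = 4.25 m.
Total vertical stress at mid-clay: σ_v = 19.5×2.7 + 17×1.55 = 79 kPa.
Pore pressure: u = 9.81×(4.25 − 0.2) = 39.73 kPa.
Initial effective stress: σ'_0 = σ_v − u = 79 − 39.73 = 39.27 kPa.
Stress increase at mid-clay by the 2:1 spreading method:
Δσ = qBL/((B+z)(L+z)) = 94.3×1.5×3.4/((1.5+4.25)(3.4+4.25)) = 10.933 kPa
Final effective stress: σ'_f = σ'_0 + Δσ = 39.27 + 10.933 = 50.203 kPa.
Normally consolidated clay, so the full stress increment lies on the virgin compression line:
S_c = C_c·H/(1+e₀)·log₁₀(σ'_f/σ'_0) = 0.43×3.1/(1+1.16)×log₁₀(50.203/39.27)
    = 0.61713 × 0.10667 = 0.06583 m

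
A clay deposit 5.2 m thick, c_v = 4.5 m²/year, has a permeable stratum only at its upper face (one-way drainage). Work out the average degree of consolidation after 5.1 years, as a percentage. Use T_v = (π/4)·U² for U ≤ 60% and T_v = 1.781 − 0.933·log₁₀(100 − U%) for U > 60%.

U ≈ 90 %

Drainage path length: H_d = H = 5.2 m (single drainage).
T_v = c_v·t/H_d² = 4.5×5.1/5.2² = 0.84874.
T_v = 0.84874 corresponds to the U > 60% branch:
U = 1 − 10^((1.781 − T_v)/0.933)/100 = 0.9002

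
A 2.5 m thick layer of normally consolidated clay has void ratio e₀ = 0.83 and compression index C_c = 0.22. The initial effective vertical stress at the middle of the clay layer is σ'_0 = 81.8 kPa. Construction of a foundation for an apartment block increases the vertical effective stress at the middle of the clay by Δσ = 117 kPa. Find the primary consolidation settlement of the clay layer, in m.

Final effective stress: σ'_f = σ'_0 + Δσ = 81.8 + 117 = 198.8 kPa.
Normally consolidated clay, so the full stress increment lies on the virgin compression line:
S_c = C_c·H/(1+e₀)·log₁₀(σ'_f/σ'_0) = 0.22×2.5/(1+0.83)×log₁₀(198.8/81.8)
    = 0.30055 × 0.38566 = 0.1159 m

S_c ≈ 0.116 m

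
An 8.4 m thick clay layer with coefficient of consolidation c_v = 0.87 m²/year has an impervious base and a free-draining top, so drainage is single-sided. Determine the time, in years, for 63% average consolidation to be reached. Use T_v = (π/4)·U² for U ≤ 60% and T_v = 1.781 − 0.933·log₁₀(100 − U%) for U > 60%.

t ≈ 25.8 years

Drainage path length: H_d = H = 8.4 m (single drainage).
U > 60%: T_v = 1.781 − 0.933·log₁₀(100 − 63) = 0.31787.
t = T_v·H_d²/c_v = 0.31787×8.4²/0.87 = 25.78 years.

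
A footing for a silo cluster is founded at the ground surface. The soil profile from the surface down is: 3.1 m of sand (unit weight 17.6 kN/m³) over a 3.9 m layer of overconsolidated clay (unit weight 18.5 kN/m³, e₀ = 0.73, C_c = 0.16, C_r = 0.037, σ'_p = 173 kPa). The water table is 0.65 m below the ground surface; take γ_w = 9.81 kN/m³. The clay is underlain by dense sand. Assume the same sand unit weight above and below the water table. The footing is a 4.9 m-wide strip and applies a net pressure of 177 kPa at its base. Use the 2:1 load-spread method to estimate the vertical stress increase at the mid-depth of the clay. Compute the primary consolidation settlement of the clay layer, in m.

S_c ≈ 0.0378 m

Mid-depth of clay below the ground surface: z = 3.1 + 3.9/2 = 5.05 m.
Total vertical stress at mid-clay: σ_v = 17.6×3.1 + 18.5×1.95 = 90.635 kPa.
Pore pressure: u = 9.81×(5.05 − 0.65) = 43.164 kPa.
Initial effective stress: σ'_0 = σ_v − u = 90.635 − 43.164 = 47.471 kPa.
Stress increase at mid-clay by the 2:1 spreading method:
Δσ = qB/(B+z) = 177×4.9/(4.9+5.05) = 87.166 kPa
Final effective stress: σ'_f = 47.471 + 87.166 = 134.64 kPa.
σ'_f = 134.64 ≤ σ'_p = 173 kPa, so the clay remains overconsolidated and only the recompression index applies:
S_c = C_r·H/(1+e₀)·log₁₀(σ'_f/σ'_0) = 0.037×3.9/1.73×log₁₀(134.64/47.471)
    = 0.083409 × 0.45275 = 0.03776 m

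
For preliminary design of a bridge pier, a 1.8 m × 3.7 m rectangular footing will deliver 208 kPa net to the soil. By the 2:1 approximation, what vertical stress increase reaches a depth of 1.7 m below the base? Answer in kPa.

Δσ_z ≈ 73.3 kPa

By the 2:1 method the load spreads at 1 horizontal : 2 vertical, so at depth z the loaded area has grown by z in each plan dimension:
Δσ = qBL/((B+z)(L+z)) = 208×1.8×3.7/((1.8+1.7)(3.7+1.7)) = 73.295 kPa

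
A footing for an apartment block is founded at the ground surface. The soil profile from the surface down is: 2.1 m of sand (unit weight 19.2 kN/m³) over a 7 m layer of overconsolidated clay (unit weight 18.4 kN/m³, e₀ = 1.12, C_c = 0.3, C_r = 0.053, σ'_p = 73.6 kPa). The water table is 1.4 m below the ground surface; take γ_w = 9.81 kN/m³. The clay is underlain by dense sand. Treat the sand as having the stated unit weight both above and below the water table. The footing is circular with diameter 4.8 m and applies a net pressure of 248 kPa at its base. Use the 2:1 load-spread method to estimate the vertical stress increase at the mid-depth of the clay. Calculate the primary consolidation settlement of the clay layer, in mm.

S_c ≈ 208 mm

Mid-depth of clay below the ground surface: z = 2.1 + 7/2 = 5.6 m.
Total vertical stress at mid-clay: σ_v = 19.2×2.1 + 18.4×3.5 = 104.72 kPa.
Pore pressure: u = 9.81×(5.6 − 1.4) = 41.202 kPa.
Initial effective stress: σ'_0 = σ_v − u = 104.72 − 41.202 = 63.518 kPa.
Stress increase at mid-clay by the 2:1 spreading method:
Δσ ≈ qD²/(D+z)² = 248×4.8²/(4.8+5.6)² = 52.828 kPa
Final effective stress: σ'_f = 63.518 + 52.828 = 116.35 kPa.
σ'_f = 116.35 > σ'_p = 73.6 kPa, so the stress path crosses the preconsolidation pressure — recompression up to σ'_p, then virgin compression beyond:
S_c = H/(1+e₀)·[C_r·log₁₀(σ'_p/σ'_0) + C_c·log₁₀(σ'_f/σ'_p)]
    = 7/2.12 × [0.053×log₁₀(73.6/63.518) + 0.3×log₁₀(116.35/73.6)]
    = 3.3019 × [0.003391 + 0.059667] = 0.2082 m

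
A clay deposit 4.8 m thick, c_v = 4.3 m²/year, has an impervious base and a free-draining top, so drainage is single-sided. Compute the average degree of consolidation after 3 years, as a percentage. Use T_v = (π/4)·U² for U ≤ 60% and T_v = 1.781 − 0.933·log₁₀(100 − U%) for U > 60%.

U ≈ 79.6 %

Drainage path length: H_d = H = 4.8 m (single drainage).
T_v = c_v·t/H_d² = 4.3×3/4.8² = 0.5599.
T_v = 0.5599 corresponds to the U > 60% branch:
U = 1 − 10^((1.781 − T_v)/0.933)/100 = 0.7964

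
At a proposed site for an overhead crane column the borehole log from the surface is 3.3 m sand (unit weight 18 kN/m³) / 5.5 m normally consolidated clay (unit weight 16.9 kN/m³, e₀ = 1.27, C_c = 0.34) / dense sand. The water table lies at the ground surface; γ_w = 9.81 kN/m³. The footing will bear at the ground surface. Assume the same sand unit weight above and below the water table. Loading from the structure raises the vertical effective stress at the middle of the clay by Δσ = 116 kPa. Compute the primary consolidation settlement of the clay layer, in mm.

S_c ≈ 447 mm

Mid-depth of clay below the ground surface: z = 3.3 + 5.5/2 = 6.05 m.
Total vertical stress at mid-clay: σ_v = 18×3.3 + 16.9×2.75 = 105.88 kPa.
Pore pressure: u = 9.81×(6.05 − 0) = 59.351 kPa.
Initial effective stress: σ'_0 = σ_v − u = 105.88 − 59.351 = 46.529 kPa.
Final effective stress: σ'_f = σ'_0 + Δσ = 46.529 + 116 = 162.53 kPa.
Normally consolidated clay, so the full stress increment lies on the virgin compression line:
S_c = C_c·H/(1+e₀)·log₁₀(σ'_f/σ'_0) = 0.34×5.5/(1+1.27)×log₁₀(162.53/46.529)
    = 0.82379 × 0.54321 = 0.4475 m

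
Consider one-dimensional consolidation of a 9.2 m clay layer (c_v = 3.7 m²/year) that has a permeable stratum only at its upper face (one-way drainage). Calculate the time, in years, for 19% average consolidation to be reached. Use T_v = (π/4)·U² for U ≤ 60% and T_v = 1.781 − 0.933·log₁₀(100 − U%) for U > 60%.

t ≈ 0.649 years

Drainage path length: H_d = H = 9.2 m (single drainage).
U ≤ 60%: T_v = (π/4)·U² = (π/4)×0.19² = 0.028353.
t = T_v·H_d²/c_v = 0.028353×9.2²/3.7 = 0.6486 years.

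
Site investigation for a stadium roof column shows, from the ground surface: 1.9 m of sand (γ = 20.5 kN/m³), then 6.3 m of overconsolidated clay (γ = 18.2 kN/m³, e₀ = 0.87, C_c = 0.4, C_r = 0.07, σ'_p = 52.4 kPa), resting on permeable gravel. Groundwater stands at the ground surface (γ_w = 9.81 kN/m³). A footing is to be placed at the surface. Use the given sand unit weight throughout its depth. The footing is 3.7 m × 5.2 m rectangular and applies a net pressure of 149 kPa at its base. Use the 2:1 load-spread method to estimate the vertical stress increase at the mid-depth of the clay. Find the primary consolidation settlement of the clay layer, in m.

Mid-depth of clay below the ground surface: z = 1.9 + 6.3/2 = 5.05 m.
Total vertical stress at mid-clay: σ_v = 20.5×1.9 + 18.2×3.15 = 96.28 kPa.
Pore pressure: u = 9.81×(5.05 − 0) = 49.541 kPa.
Initial effective stress: σ'_0 = σ_v − u = 96.28 − 49.541 = 46.739 kPa.
Stress increase at mid-clay by the 2:1 spreading method:
Δσ = qBL/((B+z)(L+z)) = 149×3.7×5.2/((3.7+5.05)(5.2+5.05)) = 31.964 kPa
Final effective stress: σ'_f = 46.739 + 31.964 = 78.703 kPa.
σ'_f = 78.703 > σ'_p = 52.4 kPa, so the stress path crosses the preconsolidation pressure — recompression up to σ'_p, then virgin compression beyond:
S_c = H/(1+e₀)·[C_r·log₁₀(σ'_p/σ'_0) + C_c·log₁₀(σ'_f/σ'_p)]
    = 6.3/1.87 × [0.07×log₁₀(52.4/46.739) + 0.4×log₁₀(78.703/52.4)]
    = 3.369 × [0.0034756 + 0.070664] = 0.2498 m

S_c ≈ 0.25 m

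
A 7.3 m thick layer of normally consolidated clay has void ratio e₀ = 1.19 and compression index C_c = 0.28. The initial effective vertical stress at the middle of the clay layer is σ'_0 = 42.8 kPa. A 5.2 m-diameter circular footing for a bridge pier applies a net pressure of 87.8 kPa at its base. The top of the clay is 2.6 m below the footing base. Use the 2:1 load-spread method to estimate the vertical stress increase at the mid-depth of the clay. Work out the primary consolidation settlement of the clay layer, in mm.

S_c ≈ 143 mm

Mid-depth of clay below the footing base: z = 2.6 + 7.3/2 = 6.25 m.
Stress increase at mid-clay by the 2:1 spreading method:
Δσ ≈ qD²/(D+z)² = 87.8×5.2²/(5.2+6.25)² = 18.109 kPa
Final effective stress: σ'_f = σ'_0 + Δσ = 42.8 + 18.109 = 60.909 kPa.
Normally consolidated clay, so the full stress increment lies on the virgin compression line:
S_c = C_c·H/(1+e₀)·log₁₀(σ'_f/σ'_0) = 0.28×7.3/(1+1.19)×log₁₀(60.909/42.8)
    = 0.93333 × 0.15324 = 0.143 m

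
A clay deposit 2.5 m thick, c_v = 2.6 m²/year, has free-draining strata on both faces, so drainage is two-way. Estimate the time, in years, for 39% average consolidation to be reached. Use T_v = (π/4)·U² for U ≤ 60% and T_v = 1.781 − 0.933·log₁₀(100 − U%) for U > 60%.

Drainage path length: H_d = H/2 = 1.25 m (double drainage).
U ≤ 60%: T_v = (π/4)·U² = (π/4)×0.39² = 0.11946.
t = T_v·H_d²/c_v = 0.11946×1.25²/2.6 = 0.07179 years.

t ≈ 0.0718 years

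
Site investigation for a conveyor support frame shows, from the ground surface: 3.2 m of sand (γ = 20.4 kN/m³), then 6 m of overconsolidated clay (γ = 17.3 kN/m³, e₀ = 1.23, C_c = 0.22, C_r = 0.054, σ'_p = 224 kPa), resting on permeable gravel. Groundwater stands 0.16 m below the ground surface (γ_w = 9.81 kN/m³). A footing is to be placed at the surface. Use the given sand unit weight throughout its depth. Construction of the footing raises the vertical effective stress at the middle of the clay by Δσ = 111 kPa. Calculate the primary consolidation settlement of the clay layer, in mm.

S_c ≈ 67.5 mm

Mid-depth of clay below the ground surface: z = 3.2 + 6/2 = 6.2 m.
Total vertical stress at mid-clay: σ_v = 20.4×3.2 + 17.3×3 = 117.18 kPa.
Pore pressure: u = 9.81×(6.2 − 0.16) = 59.252 kPa.
Initial effective stress: σ'_0 = σ_v − u = 117.18 − 59.252 = 57.928 kPa.
Final effective stress: σ'_f = 57.928 + 111 = 168.93 kPa.
σ'_f = 168.93 ≤ σ'_p = 224 kPa, so the clay remains overconsolidated and only the recompression index applies:
S_c = C_r·H/(1+e₀)·log₁₀(σ'_f/σ'_0) = 0.054×6/2.23×log₁₀(168.93/57.928)
    = 0.14529 × 0.46482 = 0.06753 m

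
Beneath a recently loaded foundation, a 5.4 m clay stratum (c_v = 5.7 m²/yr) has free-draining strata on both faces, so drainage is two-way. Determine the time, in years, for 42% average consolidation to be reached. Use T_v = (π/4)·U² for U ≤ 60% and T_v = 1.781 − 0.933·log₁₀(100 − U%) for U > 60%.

t ≈ 0.177 years

Drainage path length: H_d = H/2 = 2.7 m (double drainage).
U ≤ 60%: T_v = (π/4)·U² = (π/4)×0.42² = 0.13854.
t = T_v·H_d²/c_v = 0.13854×2.7²/5.7 = 0.1772 years.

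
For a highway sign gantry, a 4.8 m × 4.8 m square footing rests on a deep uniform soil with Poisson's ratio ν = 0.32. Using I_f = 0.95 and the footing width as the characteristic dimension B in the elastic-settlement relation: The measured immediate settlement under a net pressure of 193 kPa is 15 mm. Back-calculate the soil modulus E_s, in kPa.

E_s ≈ 52700 kPa

S_e = q·B·(1−ν²)/E_s · I_f  ⇒  E_s = q·B·(1−ν²)·I_f / S_e.
E_s = 193 × 4.8 × 0.8976 × 0.95 / 0.015 = 52660 kPa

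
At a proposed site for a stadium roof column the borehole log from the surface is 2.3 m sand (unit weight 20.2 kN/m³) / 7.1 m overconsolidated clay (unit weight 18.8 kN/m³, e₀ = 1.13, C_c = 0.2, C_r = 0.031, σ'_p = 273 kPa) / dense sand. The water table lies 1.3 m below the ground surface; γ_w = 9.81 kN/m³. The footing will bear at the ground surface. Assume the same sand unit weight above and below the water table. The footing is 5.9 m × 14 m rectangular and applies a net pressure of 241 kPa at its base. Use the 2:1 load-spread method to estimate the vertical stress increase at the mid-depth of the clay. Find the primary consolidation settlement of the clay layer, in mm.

Mid-depth of clay below the ground surface: z = 2.3 + 7.1/2 = 5.85 m.
Total vertical stress at mid-clay: σ_v = 20.2×2.3 + 18.8×3.55 = 113.2 kPa.
Pore pressure: u = 9.81×(5.85 − 1.3) = 44.636 kPa.
Initial effective stress: σ'_0 = σ_v − u = 113.2 − 44.636 = 68.564 kPa.
Stress increase at mid-clay by the 2:1 spreading method:
Δσ = qBL/((B+z)(L+z)) = 241×5.9×14/((5.9+5.85)(14+5.85)) = 85.349 kPa
Final effective stress: σ'_f = 68.564 + 85.349 = 153.91 kPa.
σ'_f = 153.91 ≤ σ'_p = 273 kPa, so the clay remains overconsolidated and only the recompression index applies:
S_c = C_r·H/(1+e₀)·log₁₀(σ'_f/σ'_0) = 0.031×7.1/2.13×log₁₀(153.91/68.564)
    = 0.10333 × 0.35117 = 0.03629 m

S_c ≈ 36.3 mm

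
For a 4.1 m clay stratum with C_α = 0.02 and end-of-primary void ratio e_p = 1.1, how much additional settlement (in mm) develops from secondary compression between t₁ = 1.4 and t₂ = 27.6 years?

S_s ≈ 50.6 mm

Secondary compression: S_s = C_α·H/(1+e_p)·log₁₀(t₂/t₁)
S_s = 0.02×4.1/(1+1.1)×log₁₀(27.6/1.4)
    = 0.03905 × 1.295 = 0.05056 m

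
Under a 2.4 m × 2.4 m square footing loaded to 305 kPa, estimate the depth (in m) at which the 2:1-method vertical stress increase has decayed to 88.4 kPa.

2:1 spreading — at depth z the loaded area has grown by z in each plan dimension:
qB²/(B+z)² = Δσ_z ⇒ z = B(√(q/Δσ_z) − 1) = 2.4×(√(305/88.4) − 1) = 2.058 m

z ≈ 2.06 m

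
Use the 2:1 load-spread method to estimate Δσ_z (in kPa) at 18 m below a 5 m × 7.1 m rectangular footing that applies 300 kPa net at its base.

By the 2:1 method the load spreads at 1 horizontal : 2 vertical, so at depth z the loaded area has grown by z in each plan dimension:
Δσ = qBL/((B+z)(L+z)) = 300×5×7.1/((5+18)(7.1+18)) = 18.448 kPa

Δσ_z ≈ 18.4 kPa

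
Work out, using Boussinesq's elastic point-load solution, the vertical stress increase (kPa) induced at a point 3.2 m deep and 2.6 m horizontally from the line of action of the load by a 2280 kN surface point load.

Boussinesq vertical stress below a point load on an elastic half-space:
Δσ_z = 3P/(2πz²) · [1 + (r/z)²]^(−5/2)
r/z = 2.6/3.2 = 0.8125; [1+(r/z)²]^(−5/2) = 0.2816.
Δσ_z = 3×2280/(2π×3.2²) × 0.2816 = 106.31 × 0.2816 = 29.94 kPa

Δσ_z ≈ 29.9 kPa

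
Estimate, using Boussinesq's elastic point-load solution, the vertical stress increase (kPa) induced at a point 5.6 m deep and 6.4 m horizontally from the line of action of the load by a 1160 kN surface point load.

Δσ_z ≈ 2.19 kPa

Boussinesq vertical stress below a point load on an elastic half-space:
Δσ_z = 3P/(2πz²) · [1 + (r/z)²]^(−5/2)
r/z = 6.4/5.6 = 1.1429; [1+(r/z)²]^(−5/2) = 0.12382.
Δσ_z = 3×1160/(2π×5.6²) × 0.12382 = 17.661 × 0.12382 = 2.187 kPa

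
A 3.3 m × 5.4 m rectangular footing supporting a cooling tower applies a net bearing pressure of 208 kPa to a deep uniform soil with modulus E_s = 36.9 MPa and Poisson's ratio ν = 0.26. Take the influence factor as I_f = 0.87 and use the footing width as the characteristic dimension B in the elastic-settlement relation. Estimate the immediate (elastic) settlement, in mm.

S_e ≈ 15.1 mm

Immediate (elastic) settlement: S_e = q·B·(1−ν²)/E_s · I_f.
E_s = 36.9 MPa = 36900 kPa.
S_e = 208 × 3.3 × (1 − 0.26²) / 36900 × 0.87
    = 208 × 3.3 × 0.9324 / 36900 × 0.87
    = 0.01509 m = 15.09 mm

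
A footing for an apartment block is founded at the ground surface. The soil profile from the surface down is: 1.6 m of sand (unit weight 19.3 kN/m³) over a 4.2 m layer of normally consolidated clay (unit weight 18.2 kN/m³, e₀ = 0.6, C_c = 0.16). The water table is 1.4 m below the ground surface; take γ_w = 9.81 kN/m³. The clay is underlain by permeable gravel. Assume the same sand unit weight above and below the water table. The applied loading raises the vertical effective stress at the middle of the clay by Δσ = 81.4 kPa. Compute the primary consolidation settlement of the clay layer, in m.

Mid-depth of clay below the ground surface: z = 1.6 + 4.2/2 = 3.7 m.
Total vertical stress at mid-clay: σ_v = 19.3×1.6 + 18.2×2.1 = 69.1 kPa.
Pore pressure: u = 9.81×(3.7 − 1.4) = 22.563 kPa.
Initial effective stress: σ'_0 = σ_v − u = 69.1 − 22.563 = 46.537 kPa.
Final effective stress: σ'_f = σ'_0 + Δσ = 46.537 + 81.4 = 127.94 kPa.
Normally consolidated clay, so the full stress increment lies on the virgin compression line:
S_c = C_c·H/(1+e₀)·log₁₀(σ'_f/σ'_0) = 0.16×4.2/(1+0.6)×log₁₀(127.94/46.537)
    = 0.42 × 0.43921 = 0.1845 m

S_c ≈ 0.184 m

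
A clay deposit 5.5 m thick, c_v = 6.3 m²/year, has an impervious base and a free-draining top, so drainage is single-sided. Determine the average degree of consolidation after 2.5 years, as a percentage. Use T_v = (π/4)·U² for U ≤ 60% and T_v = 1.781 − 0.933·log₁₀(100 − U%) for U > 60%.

Drainage path length: H_d = H = 5.5 m (single drainage).
T_v = c_v·t/H_d² = 6.3×2.5/5.5² = 0.52066.
T_v = 0.52066 corresponds to the U > 60% branch:
U = 1 − 10^((1.781 − T_v)/0.933)/100 = 0.7757

U ≈ 77.6 %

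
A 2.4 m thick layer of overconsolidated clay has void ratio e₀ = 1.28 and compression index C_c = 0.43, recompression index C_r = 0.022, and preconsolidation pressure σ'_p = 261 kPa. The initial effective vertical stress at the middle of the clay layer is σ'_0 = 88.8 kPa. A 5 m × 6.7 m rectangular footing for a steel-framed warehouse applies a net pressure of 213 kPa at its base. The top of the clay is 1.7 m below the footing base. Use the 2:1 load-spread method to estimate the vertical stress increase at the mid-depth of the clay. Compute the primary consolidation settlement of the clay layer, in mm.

S_c ≈ 7.27 mm

Mid-depth of clay below the footing base: z = 1.7 + 2.4/2 = 2.9 m.
Stress increase at mid-clay by the 2:1 spreading method:
Δσ = qBL/((B+z)(L+z)) = 213×5×6.7/((5+2.9)(6.7+2.9)) = 94.086 kPa
Final effective stress: σ'_f = 88.8 + 94.086 = 182.89 kPa.
σ'_f = 182.89 ≤ σ'_p = 261 kPa, so the clay remains overconsolidated and only the recompression index applies:
S_c = C_r·H/(1+e₀)·log₁₀(σ'_f/σ'_0) = 0.022×2.4/2.28×log₁₀(182.89/88.8)
    = 0.023157 × 0.31378 = 0.007266 m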